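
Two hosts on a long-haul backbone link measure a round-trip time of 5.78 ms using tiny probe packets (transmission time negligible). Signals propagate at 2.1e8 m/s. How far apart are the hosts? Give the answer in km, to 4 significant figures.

One-way propagation = RTT/2 = 2.89 ms.
d = s × t = 210000000 × 0.00289 = 606.9 km.

606.9 km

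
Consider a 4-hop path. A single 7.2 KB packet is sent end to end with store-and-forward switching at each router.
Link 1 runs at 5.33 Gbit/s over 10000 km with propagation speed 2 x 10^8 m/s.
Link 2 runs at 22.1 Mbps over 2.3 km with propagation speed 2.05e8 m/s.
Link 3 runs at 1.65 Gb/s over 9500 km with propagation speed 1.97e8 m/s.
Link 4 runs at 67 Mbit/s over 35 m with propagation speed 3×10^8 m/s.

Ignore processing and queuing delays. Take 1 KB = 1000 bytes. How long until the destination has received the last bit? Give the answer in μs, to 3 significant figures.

L = 57600 bits.
Transmission delays (L/R per hop): 10.8068, 2606.33, 34.9091, 859.701 μs; sum = 3511.75 μs.
Propagation delays (d/s per hop): 50000, 11.2195, 48223.4, 0.116667 μs; sum = 98234.7 μs.
End-to-end = 102000 μs.

102000 μs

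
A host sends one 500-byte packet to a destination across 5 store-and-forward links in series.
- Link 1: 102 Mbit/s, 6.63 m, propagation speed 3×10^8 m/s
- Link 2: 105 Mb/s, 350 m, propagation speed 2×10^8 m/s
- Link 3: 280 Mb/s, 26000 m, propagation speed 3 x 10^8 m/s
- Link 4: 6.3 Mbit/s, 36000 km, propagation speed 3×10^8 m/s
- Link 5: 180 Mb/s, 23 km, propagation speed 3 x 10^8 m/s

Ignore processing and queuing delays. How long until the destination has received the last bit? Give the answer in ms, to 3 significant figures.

L = 500 × 8 = 4000 bits.
Transmission delays (L/R per hop): 0.0392157, 0.0380952, 0.0142857, 0.634921, 0.0222222 ms; sum = 0.748739 ms.
Propagation delays (d/s per hop): 2.21e-05, 0.00175, 0.0866667, 120, 0.0766667 ms; sum = 120.165 ms.
End-to-end = 121 ms.

121 ms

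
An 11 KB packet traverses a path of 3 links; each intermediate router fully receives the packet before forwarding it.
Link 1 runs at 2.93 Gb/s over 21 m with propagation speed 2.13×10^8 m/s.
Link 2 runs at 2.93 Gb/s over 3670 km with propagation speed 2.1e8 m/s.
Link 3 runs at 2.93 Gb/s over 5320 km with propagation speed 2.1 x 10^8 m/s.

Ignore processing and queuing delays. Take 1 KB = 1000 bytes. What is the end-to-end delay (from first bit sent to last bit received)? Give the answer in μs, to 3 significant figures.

L = 88000 bits.
Transmission delay per hop = L/R = 88000/2930000000 = 30.0341 μs; 3 hops → 90.1024 μs.
Propagation delays (d/s per hop): 0.0985915, 17476.2, 25333.3 μs; sum = 42809.6 μs.
End-to-end = 42900 μs.

42900 μs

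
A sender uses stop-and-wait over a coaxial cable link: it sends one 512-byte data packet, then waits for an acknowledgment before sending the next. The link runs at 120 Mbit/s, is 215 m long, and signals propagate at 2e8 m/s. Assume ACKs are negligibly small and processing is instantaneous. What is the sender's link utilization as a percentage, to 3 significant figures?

t_tx = L/R = 4096/120000000 = 3.41333e-05 s.
t_prop = 215/200000000 = 1.075e-06 s; RTT = 2.15e-06 s.
Cycle = t_tx + RTT = 3.62833e-05 s.
Utilization = t_tx / cycle = 3.41333e-05/3.62833e-05 = 94.1 %.

94.1 %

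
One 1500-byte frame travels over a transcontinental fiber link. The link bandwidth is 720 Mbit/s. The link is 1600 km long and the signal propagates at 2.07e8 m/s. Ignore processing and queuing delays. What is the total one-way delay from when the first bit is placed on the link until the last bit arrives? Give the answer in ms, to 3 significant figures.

7.75 ms

L = 1500 × 8 = 12000 bits.
Transmission delay = L/R = 12000 / 720000000 = 0.0166667 ms.
Propagation delay = d/s = 1600000 m / 2.07e+08 m/s = 7.72947 ms.
Total = 7.75 ms.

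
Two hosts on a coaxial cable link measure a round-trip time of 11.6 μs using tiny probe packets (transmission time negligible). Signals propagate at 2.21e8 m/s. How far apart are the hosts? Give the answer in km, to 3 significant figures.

One-way propagation = RTT/2 = 5.8 μs.
d = s × t = 221000000 × 5.8e-06 = 1.28 km.

1.28 km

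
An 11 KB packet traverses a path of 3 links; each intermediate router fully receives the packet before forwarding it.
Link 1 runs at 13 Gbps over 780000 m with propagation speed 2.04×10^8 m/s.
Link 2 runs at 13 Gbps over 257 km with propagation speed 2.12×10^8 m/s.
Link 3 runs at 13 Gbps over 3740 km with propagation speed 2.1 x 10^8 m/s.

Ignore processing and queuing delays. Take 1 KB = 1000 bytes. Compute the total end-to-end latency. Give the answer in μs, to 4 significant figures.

L = 88000 bits.
Transmission delay per hop = L/R = 88000/13000000000 = 6.76923 μs; 3 hops → 20.3077 μs.
Propagation delays (d/s per hop): 3823.53, 1212.26, 17809.5 μs; sum = 22845.3 μs.
End-to-end = 22870 μs.

22870 μs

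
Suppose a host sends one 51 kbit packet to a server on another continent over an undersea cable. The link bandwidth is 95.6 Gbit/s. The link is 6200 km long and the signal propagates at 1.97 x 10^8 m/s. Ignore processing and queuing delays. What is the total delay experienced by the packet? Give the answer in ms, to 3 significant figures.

31.5 ms

L = 51000 bits.
Transmission delay = L/R = 51000 / 95600000000 = 0.000533473 ms.
Propagation delay = d/s = 6200000 m / 197000000 m/s = 31.4721 ms.
Total = 31.5 ms.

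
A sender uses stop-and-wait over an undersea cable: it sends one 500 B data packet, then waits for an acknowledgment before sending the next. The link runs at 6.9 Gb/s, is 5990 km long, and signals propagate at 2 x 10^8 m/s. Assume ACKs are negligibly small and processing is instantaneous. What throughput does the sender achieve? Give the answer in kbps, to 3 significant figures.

66.8 kbps

t_tx = L/R = 4000/6900000000 = 5.7971e-07 s.
t_prop = 5990000/200000000 = 0.02995 s; RTT = 0.0599 s.
Cycle = t_tx + RTT = 0.0599006 s.
Throughput = L / cycle = 4000 / 0.0599006 = 66.8 kbps.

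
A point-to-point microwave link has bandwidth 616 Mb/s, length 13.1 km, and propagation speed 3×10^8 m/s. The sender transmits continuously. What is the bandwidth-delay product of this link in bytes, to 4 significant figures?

3362 bytes

Propagation delay = 13100 / 300000000 = 4.36667e-05 s.
BDP = R × t_prop = 616000000 × 4.36667e-05 = 26898.7 bits.
In bytes: 26898.7/8 = 3362 bytes.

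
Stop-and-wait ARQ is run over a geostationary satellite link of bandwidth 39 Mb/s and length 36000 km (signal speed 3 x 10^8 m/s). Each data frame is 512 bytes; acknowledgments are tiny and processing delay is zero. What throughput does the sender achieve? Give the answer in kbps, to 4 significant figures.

17.06 kbps

t_tx = L/R = 4096/39000000 = 0.000105026 s.
t_prop = 36000000/300000000 = 0.12 s; RTT = 0.24 s.
Cycle = t_tx + RTT = 0.240105 s.
Throughput = L / cycle = 4096 / 0.240105 = 17.06 kbps.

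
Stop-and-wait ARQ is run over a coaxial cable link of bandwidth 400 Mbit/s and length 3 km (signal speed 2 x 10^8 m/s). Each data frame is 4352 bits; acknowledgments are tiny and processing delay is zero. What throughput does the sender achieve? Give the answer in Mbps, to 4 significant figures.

t_tx = L/R = 4352/400000000 = 1.088e-05 s.
t_prop = 3000/200000000 = 1.5e-05 s; RTT = 3e-05 s.
Cycle = t_tx + RTT = 4.088e-05 s.
Throughput = L / cycle = 4352 / 4.088e-05 = 106.5 Mbps.

106.5 Mbps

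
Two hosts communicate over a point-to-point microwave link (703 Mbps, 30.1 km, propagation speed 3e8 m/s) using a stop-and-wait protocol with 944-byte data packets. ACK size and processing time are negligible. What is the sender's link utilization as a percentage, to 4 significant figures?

5.081 %

t_tx = L/R = 7552/703000000 = 1.07425e-05 s.
t_prop = 30100/300000000 = 0.000100333 s; RTT = 0.000200667 s.
Cycle = t_tx + RTT = 0.000211409 s.
Utilization = t_tx / cycle = 1.07425e-05/0.000211409 = 5.081 %.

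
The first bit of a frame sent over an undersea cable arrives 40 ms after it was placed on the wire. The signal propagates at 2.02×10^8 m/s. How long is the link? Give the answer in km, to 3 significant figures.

8080 km

d = s × t_prop = 202000000 × 0.04 = 8080 km.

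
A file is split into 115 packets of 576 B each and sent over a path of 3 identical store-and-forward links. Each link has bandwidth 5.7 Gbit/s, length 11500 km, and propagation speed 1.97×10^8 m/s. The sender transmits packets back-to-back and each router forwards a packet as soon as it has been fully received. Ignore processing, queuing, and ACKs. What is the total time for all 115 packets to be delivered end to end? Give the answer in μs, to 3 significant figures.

175000 μs

Per-hop transmission t_tx = L/R = 4608/5700000000 = 0.808421 μs.
Per-hop propagation t_prop = 11500000/197000000 = 58375.6 μs.
Pipeline fill: first packet needs 3·t_tx to clear all hops; remaining 114 packets each add one t_tx.
Total = (3+115-1)·t_tx + 3·t_prop = 117·0.808421 + 3·58375.6 = 175000 μs.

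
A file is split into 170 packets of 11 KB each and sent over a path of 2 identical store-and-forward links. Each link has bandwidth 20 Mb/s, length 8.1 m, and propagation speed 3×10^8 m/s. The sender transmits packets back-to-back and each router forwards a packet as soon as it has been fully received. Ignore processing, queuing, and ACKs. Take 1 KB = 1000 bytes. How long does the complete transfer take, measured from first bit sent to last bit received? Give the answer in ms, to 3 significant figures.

Per-hop transmission t_tx = L/R = 88000/20000000 = 4.4 ms.
Per-hop propagation t_prop = 8.1/300000000 = 2.7e-05 ms.
Pipeline fill: first packet needs 2·t_tx to clear all hops; remaining 169 packets each add one t_tx.
Total = (2+170-1)·t_tx + 2·t_prop = 171·4.4 + 2·2.7e-05 = 752 ms.

752 ms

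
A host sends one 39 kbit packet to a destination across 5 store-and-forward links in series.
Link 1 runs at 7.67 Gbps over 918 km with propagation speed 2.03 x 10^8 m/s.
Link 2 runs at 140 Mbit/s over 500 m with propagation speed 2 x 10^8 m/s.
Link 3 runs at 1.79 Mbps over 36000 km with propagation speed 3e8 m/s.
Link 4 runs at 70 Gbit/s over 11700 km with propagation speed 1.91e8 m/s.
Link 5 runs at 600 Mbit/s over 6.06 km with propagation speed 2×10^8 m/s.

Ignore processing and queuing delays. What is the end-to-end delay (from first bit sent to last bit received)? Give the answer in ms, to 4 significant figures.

L = 39000 bits.
Transmission delays (L/R per hop): 0.00508475, 0.278571, 21.7877, 0.000557143, 0.065 ms; sum = 22.1369 ms.
Propagation delays (d/s per hop): 4.52217, 0.0025, 120, 61.2565, 0.0303 ms; sum = 185.812 ms.
End-to-end = 207.9 ms.

207.9 ms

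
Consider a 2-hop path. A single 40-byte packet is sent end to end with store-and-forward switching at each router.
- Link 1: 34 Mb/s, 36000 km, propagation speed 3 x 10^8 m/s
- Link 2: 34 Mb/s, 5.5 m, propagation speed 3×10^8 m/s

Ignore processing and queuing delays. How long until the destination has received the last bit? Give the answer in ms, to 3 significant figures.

L = 40 × 8 = 320 bits.
Transmission delay per hop = L/R = 320/34000000 = 0.00941176 ms; 2 hops → 0.0188235 ms.
Propagation delays (d/s per hop): 120, 1.83333e-05 ms; sum = 120 ms.
End-to-end = 120 ms.

120 ms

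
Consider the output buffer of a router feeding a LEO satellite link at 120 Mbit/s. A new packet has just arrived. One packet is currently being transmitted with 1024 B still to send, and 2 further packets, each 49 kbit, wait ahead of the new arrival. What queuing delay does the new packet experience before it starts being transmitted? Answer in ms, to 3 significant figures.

0.885 ms

Each queued packet: L/R = 49000/120000000 = 0.408333 ms.
2 queued → 0.816667 ms.
Plus remaining 8192 bits of current packet: 0.0682667 ms.
Queuing delay = 0.885 ms.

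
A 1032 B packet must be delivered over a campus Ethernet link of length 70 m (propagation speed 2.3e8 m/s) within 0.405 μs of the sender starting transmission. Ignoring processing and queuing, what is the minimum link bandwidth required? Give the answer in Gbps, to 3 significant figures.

82.0 Gbps

L = 8256 bits.
Propagation delay = 70 / 2.3e+08 = 0.304348 μs.
Transmission budget = 0.405 − 0.304348 = 0.100652 μs.
R ≥ L / t_tx = 8256 bits / 1.00652e-07 s = 82.0 Gbps.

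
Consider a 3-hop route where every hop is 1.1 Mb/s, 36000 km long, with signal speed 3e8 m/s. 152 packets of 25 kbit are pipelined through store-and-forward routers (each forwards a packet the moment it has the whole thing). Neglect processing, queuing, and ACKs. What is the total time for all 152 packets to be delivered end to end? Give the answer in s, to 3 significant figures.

3.86 s

Per-hop transmission t_tx = L/R = 25000/1100000 = 0.0227273 s.
Per-hop propagation t_prop = 36000000/300000000 = 0.12 s.
Pipeline fill: first packet needs 3·t_tx to clear all hops; remaining 151 packets each add one t_tx.
Total = (3+152-1)·t_tx + 3·t_prop = 154·0.0227273 + 3·0.12 = 3.86 s.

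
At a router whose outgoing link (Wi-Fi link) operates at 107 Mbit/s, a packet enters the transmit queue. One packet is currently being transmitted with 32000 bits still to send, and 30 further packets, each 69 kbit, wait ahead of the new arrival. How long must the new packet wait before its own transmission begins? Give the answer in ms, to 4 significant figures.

19.64 ms

Each queued packet: L/R = 69000/107000000 = 0.64486 ms.
30 queued → 19.3458 ms.
Plus remaining 32000 bits of current packet: 0.299065 ms.
Queuing delay = 19.64 ms.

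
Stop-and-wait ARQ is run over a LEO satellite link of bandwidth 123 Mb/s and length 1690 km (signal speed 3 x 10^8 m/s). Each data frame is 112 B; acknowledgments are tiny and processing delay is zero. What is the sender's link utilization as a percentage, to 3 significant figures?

t_tx = L/R = 896/123000000 = 7.28455e-06 s.
t_prop = 1690000/300000000 = 0.00563333 s; RTT = 0.0112667 s.
Cycle = t_tx + RTT = 0.011274 s.
Utilization = t_tx / cycle = 7.28455e-06/0.011274 = 0.0646 %.

0.0646 %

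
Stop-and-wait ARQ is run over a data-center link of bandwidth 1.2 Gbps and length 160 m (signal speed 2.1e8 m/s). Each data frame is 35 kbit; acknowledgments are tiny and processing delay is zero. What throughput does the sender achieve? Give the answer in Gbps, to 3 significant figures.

t_tx = L/R = 35000/1200000000 = 2.91667e-05 s.
t_prop = 160/210000000 = 7.61905e-07 s; RTT = 1.52381e-06 s.
Cycle = t_tx + RTT = 3.06905e-05 s.
Throughput = L / cycle = 35000 / 3.06905e-05 = 1.14 Gbps.

1.14 Gbps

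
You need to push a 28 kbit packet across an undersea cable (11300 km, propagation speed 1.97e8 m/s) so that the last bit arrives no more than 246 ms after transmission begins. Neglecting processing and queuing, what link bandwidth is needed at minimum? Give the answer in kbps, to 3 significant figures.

Propagation delay = 11300000 / 197000000 = 57.3604 ms.
Transmission budget = 246 − 57.3604 = 188.64 ms.
R ≥ L / t_tx = 28000 bits / 0.18864 s = 148 kbps.

148 kbps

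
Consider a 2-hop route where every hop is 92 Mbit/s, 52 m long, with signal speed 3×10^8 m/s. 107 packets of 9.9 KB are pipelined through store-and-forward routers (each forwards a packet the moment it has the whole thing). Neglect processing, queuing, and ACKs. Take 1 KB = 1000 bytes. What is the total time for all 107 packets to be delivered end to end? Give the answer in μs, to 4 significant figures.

92970 μs

Per-hop transmission t_tx = L/R = 79200/92000000 = 860.87 μs.
Per-hop propagation t_prop = 52/300000000 = 0.173333 μs.
Pipeline fill: first packet needs 2·t_tx to clear all hops; remaining 106 packets each add one t_tx.
Total = (2+107-1)·t_tx + 2·t_prop = 108·860.87 + 2·0.173333 = 92970 μs.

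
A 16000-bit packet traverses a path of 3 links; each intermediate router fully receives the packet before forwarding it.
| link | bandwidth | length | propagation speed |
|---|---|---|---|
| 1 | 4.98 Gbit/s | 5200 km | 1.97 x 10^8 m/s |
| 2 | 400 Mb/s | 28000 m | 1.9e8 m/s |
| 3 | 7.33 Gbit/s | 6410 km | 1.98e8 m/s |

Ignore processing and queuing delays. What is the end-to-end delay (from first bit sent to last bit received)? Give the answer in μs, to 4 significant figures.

Transmission delays (L/R per hop): 3.21285, 40, 2.18281 μs; sum = 45.3957 μs.
Propagation delays (d/s per hop): 26395.9, 147.368, 32373.7 μs; sum = 58917 μs.
End-to-end = 58960 μs.

58960 μs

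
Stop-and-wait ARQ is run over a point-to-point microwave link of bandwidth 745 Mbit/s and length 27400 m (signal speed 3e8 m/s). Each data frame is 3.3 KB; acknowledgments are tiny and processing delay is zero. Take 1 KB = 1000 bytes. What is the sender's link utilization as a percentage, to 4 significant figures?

t_tx = L/R = 26400/745000000 = 3.54362e-05 s.
t_prop = 27400/300000000 = 9.13333e-05 s; RTT = 0.000182667 s.
Cycle = t_tx + RTT = 0.000218103 s.
Utilization = t_tx / cycle = 3.54362e-05/0.000218103 = 16.25 %.

16.25 %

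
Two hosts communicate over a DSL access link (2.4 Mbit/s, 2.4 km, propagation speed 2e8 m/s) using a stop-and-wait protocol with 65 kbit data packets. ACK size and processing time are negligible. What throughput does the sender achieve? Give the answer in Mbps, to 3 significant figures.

2.40 Mbps

t_tx = L/R = 65000/2400000 = 0.0270833 s.
t_prop = 2400/200000000 = 1.2e-05 s; RTT = 2.4e-05 s.
Cycle = t_tx + RTT = 0.0271073 s.
Throughput = L / cycle = 65000 / 0.0271073 = 2.40 Mbps.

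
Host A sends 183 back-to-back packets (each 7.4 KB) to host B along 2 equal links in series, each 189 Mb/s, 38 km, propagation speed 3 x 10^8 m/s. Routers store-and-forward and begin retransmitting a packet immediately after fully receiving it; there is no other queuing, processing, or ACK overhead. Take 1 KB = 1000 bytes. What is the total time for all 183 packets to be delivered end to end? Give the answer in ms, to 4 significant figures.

Per-hop transmission t_tx = L/R = 59200/189000000 = 0.313228 ms.
Per-hop propagation t_prop = 38000/300000000 = 0.126667 ms.
Pipeline fill: first packet needs 2·t_tx to clear all hops; remaining 182 packets each add one t_tx.
Total = (2+183-1)·t_tx + 2·t_prop = 184·0.313228 + 2·0.126667 = 57.89 ms.

57.89 ms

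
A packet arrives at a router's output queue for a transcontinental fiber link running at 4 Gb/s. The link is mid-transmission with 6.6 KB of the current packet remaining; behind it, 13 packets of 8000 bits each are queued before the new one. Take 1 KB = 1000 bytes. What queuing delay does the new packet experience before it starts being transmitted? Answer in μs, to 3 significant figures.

39.2 μs

Each queued packet: L/R = 8000/4000000000 = 2 μs.
13 queued → 26 μs.
Plus remaining 52800 bits of current packet: 13.2 μs.
Queuing delay = 39.2 μs.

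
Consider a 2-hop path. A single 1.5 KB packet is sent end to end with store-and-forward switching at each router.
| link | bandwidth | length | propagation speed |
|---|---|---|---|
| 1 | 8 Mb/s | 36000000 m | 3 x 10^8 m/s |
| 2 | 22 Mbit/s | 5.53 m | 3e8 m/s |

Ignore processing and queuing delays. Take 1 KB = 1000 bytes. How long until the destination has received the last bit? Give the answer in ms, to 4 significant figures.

L = 12000 bits.
Transmission delays (L/R per hop): 1.5, 0.545455 ms; sum = 2.04545 ms.
Propagation delays (d/s per hop): 120, 1.84333e-05 ms; sum = 120 ms.
End-to-end = 122.0 ms.

122.0 ms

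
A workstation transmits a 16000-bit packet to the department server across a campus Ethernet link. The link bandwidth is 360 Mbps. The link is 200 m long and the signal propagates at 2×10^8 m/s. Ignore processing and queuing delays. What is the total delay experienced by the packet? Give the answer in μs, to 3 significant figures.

45.4 μs

Transmission delay = L/R = 16000 / 360000000 = 44.4444 μs.
Propagation delay = d/s = 200 m / 200000000 m/s = 1 μs.
Total = 45.4 μs.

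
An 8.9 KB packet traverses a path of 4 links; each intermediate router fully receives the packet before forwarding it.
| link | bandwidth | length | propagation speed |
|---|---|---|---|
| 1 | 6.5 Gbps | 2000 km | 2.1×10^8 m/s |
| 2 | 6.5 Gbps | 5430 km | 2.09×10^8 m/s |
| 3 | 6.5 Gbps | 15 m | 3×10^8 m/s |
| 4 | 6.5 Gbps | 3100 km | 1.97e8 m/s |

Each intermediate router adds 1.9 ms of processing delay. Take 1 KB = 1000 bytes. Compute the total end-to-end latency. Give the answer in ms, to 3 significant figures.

L = 71200 bits.
Transmission delay per hop = L/R = 71200/6500000000 = 0.0109538 ms; 4 hops → 0.0438154 ms.
Propagation delays (d/s per hop): 9.52381, 25.9809, 5e-05, 15.736 ms; sum = 51.2408 ms.
Processing at 3 router(s): 3 × 1.9 ms = 5.7 ms.
End-to-end = 57.0 ms.

57.0 ms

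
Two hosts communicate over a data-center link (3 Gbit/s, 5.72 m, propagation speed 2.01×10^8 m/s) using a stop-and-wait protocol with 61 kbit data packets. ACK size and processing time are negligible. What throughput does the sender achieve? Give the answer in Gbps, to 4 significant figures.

2.992 Gbps

t_tx = L/R = 61000/3000000000 = 2.03333e-05 s.
t_prop = 5.72/2.01e+08 = 2.84577e-08 s; RTT = 5.69154e-08 s.
Cycle = t_tx + RTT = 2.03902e-05 s.
Throughput = L / cycle = 61000 / 2.03902e-05 = 2.992 Gbps.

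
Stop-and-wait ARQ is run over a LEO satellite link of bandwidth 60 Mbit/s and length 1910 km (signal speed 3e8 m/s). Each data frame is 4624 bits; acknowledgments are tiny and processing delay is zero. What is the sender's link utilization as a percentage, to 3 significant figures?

0.602 %

t_tx = L/R = 4624/60000000 = 7.70667e-05 s.
t_prop = 1910000/300000000 = 0.00636667 s; RTT = 0.0127333 s.
Cycle = t_tx + RTT = 0.0128104 s.
Utilization = t_tx / cycle = 7.70667e-05/0.0128104 = 0.602 %.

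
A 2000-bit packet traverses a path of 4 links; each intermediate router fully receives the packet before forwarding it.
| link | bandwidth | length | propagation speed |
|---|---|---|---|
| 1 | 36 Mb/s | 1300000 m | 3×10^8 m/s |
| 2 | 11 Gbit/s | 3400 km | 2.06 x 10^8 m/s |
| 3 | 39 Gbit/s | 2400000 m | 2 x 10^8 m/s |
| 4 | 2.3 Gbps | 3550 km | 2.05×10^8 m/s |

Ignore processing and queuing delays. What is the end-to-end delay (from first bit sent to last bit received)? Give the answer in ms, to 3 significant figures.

Transmission delays (L/R per hop): 0.0555556, 0.000181818, 5.12821e-05, 0.000869565 ms; sum = 0.0566582 ms.
Propagation delays (d/s per hop): 4.33333, 16.5049, 12, 17.3171 ms; sum = 50.1553 ms.
End-to-end = 50.2 ms.

50.2 ms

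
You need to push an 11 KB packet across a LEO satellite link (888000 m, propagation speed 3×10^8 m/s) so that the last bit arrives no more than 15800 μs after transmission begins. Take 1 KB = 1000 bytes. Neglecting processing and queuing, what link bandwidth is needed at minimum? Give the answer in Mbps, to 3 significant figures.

6.85 Mbps

L = 88000 bits.
Propagation delay = 888000 / 300000000 = 2960 μs.
Transmission budget = 15800 − 2960 = 12840 μs.
R ≥ L / t_tx = 88000 bits / 0.01284 s = 6.85 Mbps.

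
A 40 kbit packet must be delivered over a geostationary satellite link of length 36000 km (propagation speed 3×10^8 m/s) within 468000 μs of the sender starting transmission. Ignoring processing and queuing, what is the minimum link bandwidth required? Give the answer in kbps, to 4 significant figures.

Propagation delay = 36000000 / 300000000 = 120000 μs.
Transmission budget = 468000 − 120000 = 348000 μs.
R ≥ L / t_tx = 40000 bits / 0.348 s = 114.9 kbps.

114.9 kbps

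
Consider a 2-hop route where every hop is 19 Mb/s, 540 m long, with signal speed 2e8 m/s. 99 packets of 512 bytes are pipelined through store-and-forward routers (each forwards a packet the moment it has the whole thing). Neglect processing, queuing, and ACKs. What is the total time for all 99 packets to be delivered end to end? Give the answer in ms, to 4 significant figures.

21.56 ms

Per-hop transmission t_tx = L/R = 4096/19000000 = 0.215579 ms.
Per-hop propagation t_prop = 540/200000000 = 0.0027 ms.
Pipeline fill: first packet needs 2·t_tx to clear all hops; remaining 98 packets each add one t_tx.
Total = (2+99-1)·t_tx + 2·t_prop = 100·0.215579 + 2·0.0027 = 21.56 ms.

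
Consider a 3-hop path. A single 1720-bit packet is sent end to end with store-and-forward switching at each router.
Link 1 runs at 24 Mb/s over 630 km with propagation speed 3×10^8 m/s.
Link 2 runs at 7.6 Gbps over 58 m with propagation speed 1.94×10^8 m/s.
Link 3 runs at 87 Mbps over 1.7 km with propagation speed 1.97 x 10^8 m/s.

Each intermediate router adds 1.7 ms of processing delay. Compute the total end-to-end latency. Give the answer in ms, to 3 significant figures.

Transmission delays (L/R per hop): 0.0716667, 0.000226316, 0.0197701 ms; sum = 0.0916631 ms.
Propagation delays (d/s per hop): 2.1, 0.000298969, 0.00862944 ms; sum = 2.10893 ms.
Processing at 2 router(s): 2 × 1.7 ms = 3.4 ms.
End-to-end = 5.60 ms.

5.60 ms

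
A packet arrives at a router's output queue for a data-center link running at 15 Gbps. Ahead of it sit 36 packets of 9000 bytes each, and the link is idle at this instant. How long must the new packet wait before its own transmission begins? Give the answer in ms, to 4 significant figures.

Each queued packet: L/R = 72000/15000000000 = 0.0048 ms.
36 queued → 0.1728 ms.
Queuing delay = 0.1728 ms.

0.1728 ms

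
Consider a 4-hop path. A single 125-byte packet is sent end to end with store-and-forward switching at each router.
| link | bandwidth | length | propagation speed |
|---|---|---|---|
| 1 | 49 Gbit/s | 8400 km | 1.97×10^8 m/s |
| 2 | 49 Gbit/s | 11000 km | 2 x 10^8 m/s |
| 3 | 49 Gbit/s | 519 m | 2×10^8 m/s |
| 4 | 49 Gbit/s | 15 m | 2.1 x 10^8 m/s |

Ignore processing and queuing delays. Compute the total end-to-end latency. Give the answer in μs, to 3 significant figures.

97600 μs

L = 125 × 8 = 1000 bits.
Transmission delay per hop = L/R = 1000/49000000000 = 0.0204082 μs; 4 hops → 0.0816327 μs.
Propagation delays (d/s per hop): 42639.6, 55000, 2.595, 0.0714286 μs; sum = 97642.3 μs.
End-to-end = 97600 μs.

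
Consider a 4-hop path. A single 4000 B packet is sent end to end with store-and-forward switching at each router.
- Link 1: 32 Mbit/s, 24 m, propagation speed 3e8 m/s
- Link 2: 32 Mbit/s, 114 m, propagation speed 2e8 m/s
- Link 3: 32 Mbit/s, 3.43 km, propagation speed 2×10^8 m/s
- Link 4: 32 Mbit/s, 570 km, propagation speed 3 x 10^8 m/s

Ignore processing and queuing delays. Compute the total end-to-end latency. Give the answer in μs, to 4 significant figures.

5918 μs

L = 4000 × 8 = 32000 bits.
Transmission delay per hop = L/R = 32000/32000000 = 1000 μs; 4 hops → 4000 μs.
Propagation delays (d/s per hop): 0.08, 0.57, 17.15, 1900 μs; sum = 1917.8 μs.
End-to-end = 5918 μs.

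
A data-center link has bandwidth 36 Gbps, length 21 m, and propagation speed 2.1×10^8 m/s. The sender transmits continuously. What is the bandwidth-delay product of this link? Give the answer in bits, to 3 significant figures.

3600 bits

Propagation delay = 21 / 210000000 = 1e-07 s.
BDP = R × t_prop = 36000000000 × 1e-07 = 3600 bits.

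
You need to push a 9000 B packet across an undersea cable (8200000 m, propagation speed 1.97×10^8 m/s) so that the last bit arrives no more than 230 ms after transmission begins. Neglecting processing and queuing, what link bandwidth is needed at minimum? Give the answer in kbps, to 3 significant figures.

L = 72000 bits.
Propagation delay = 8200000 / 197000000 = 41.6244 ms.
Transmission budget = 230 − 41.6244 = 188.376 ms.
R ≥ L / t_tx = 72000 bits / 0.188376 s = 382 kbps.

382 kbps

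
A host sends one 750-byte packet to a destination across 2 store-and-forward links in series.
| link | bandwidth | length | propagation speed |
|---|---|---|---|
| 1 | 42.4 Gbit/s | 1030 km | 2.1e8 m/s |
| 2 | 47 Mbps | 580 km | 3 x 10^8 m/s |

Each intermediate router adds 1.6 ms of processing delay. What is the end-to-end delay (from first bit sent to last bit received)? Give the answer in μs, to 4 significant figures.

8566 μs

L = 750 × 8 = 6000 bits.
Transmission delays (L/R per hop): 0.141509, 127.66 μs; sum = 127.801 μs.
Propagation delays (d/s per hop): 4904.76, 1933.33 μs; sum = 6838.1 μs.
Processing at 1 router(s): 1 × 1.6 ms = 1600 μs.
End-to-end = 8566 μs.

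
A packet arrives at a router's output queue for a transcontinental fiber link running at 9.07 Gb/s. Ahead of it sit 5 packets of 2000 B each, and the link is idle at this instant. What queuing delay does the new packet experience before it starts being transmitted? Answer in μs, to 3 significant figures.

8.82 μs

Each queued packet: L/R = 16000/9070000000 = 1.76406 μs.
5 queued → 8.82029 μs.
Queuing delay = 8.82 μs.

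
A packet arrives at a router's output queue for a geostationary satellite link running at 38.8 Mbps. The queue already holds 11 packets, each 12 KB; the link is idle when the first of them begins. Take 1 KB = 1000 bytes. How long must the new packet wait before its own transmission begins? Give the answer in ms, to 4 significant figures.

27.22 ms

Each queued packet: L/R = 96000/38800000 = 2.47423 ms.
11 queued → 27.2165 ms.
Queuing delay = 27.22 ms.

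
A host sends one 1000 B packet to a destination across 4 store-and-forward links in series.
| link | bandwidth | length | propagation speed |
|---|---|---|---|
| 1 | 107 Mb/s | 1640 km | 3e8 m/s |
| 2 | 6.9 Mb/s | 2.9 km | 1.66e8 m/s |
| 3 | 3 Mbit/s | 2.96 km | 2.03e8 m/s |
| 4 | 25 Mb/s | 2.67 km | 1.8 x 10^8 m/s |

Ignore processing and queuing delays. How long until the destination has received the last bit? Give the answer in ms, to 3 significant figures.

9.73 ms

L = 1000 × 8 = 8000 bits.
Transmission delays (L/R per hop): 0.0747664, 1.15942, 2.66667, 0.32 ms; sum = 4.22085 ms.
Propagation delays (d/s per hop): 5.46667, 0.0174699, 0.0145813, 0.0148333 ms; sum = 5.51355 ms.
End-to-end = 9.73 ms.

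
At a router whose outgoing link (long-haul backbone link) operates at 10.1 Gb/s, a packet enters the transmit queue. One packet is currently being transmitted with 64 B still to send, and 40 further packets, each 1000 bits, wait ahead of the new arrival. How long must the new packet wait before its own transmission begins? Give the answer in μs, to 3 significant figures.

Each queued packet: L/R = 1000/10100000000 = 0.0990099 μs.
40 queued → 3.9604 μs.
Plus remaining 512 bits of current packet: 0.0506931 μs.
Queuing delay = 4.01 μs.

4.01 μs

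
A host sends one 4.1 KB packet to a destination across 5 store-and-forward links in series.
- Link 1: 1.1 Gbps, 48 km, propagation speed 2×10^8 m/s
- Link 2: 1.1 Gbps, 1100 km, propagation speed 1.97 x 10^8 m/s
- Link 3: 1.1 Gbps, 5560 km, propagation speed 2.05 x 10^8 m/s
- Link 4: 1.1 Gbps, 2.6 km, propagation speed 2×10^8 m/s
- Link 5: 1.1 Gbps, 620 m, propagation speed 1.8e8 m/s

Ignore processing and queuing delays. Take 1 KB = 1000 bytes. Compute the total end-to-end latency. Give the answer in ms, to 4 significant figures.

L = 32800 bits.
Transmission delay per hop = L/R = 32800/1100000000 = 0.0298182 ms; 5 hops → 0.149091 ms.
Propagation delays (d/s per hop): 0.24, 5.58376, 27.122, 0.013, 0.00344444 ms; sum = 32.9622 ms.
End-to-end = 33.11 ms.

33.11 ms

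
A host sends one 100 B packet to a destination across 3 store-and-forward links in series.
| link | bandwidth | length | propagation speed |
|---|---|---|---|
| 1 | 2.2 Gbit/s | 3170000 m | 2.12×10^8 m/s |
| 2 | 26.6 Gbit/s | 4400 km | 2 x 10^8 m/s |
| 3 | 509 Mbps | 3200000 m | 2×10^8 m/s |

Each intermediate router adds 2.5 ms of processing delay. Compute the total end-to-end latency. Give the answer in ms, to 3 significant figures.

58.0 ms

L = 100 × 8 = 800 bits.
Transmission delays (L/R per hop): 0.000363636, 3.00752e-05, 0.00157171 ms; sum = 0.00196542 ms.
Propagation delays (d/s per hop): 14.9528, 22, 16 ms; sum = 52.9528 ms.
Processing at 2 router(s): 2 × 2.5 ms = 5 ms.
End-to-end = 58.0 ms.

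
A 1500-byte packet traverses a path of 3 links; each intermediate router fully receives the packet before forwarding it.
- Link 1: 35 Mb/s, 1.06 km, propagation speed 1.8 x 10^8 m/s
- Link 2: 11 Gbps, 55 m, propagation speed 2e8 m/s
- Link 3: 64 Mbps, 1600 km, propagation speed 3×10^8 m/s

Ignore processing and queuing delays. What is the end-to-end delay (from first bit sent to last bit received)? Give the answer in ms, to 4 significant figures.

L = 1500 × 8 = 12000 bits.
Transmission delays (L/R per hop): 0.342857, 0.00109091, 0.1875 ms; sum = 0.531448 ms.
Propagation delays (d/s per hop): 0.00588889, 0.000275, 5.33333 ms; sum = 5.3395 ms.
End-to-end = 5.871 ms.

5.871 ms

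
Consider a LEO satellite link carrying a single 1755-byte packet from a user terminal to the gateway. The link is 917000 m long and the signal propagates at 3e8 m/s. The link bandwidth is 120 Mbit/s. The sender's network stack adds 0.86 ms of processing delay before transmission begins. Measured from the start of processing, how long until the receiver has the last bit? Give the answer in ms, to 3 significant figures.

L = 1755 × 8 = 14040 bits.
Transmission delay = L/R = 14040 / 120000000 = 0.117 ms.
Propagation delay = d/s = 917000 m / 300000000 m/s = 3.05667 ms.
Plus processing delay 0.86 ms = 0.86 ms.
Total = 4.03 ms.

4.03 ms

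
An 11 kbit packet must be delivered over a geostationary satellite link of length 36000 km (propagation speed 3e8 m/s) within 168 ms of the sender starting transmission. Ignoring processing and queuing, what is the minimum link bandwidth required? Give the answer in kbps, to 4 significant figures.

229.2 kbps

Propagation delay = 36000000 / 300000000 = 120 ms.
Transmission budget = 168 − 120 = 48 ms.
R ≥ L / t_tx = 11000 bits / 0.048 s = 229.2 kbps.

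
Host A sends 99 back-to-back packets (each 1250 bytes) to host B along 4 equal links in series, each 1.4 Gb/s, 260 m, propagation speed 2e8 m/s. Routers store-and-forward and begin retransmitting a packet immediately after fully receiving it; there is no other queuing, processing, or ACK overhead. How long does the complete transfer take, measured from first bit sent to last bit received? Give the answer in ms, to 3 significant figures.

Per-hop transmission t_tx = L/R = 10000/1400000000 = 0.00714286 ms.
Per-hop propagation t_prop = 260/200000000 = 0.0013 ms.
Pipeline fill: first packet needs 4·t_tx to clear all hops; remaining 98 packets each add one t_tx.
Total = (4+99-1)·t_tx + 4·t_prop = 102·0.00714286 + 4·0.0013 = 0.734 ms.

0.734 ms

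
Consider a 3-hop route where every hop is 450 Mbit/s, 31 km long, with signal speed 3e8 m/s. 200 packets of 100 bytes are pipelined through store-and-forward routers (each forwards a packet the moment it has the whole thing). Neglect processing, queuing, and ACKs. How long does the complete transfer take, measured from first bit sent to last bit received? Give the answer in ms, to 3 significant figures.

0.669 ms

Per-hop transmission t_tx = L/R = 800/450000000 = 0.00177778 ms.
Per-hop propagation t_prop = 31000/300000000 = 0.103333 ms.
Pipeline fill: first packet needs 3·t_tx to clear all hops; remaining 199 packets each add one t_tx.
Total = (3+200-1)·t_tx + 3·t_prop = 202·0.00177778 + 3·0.103333 = 0.669 ms.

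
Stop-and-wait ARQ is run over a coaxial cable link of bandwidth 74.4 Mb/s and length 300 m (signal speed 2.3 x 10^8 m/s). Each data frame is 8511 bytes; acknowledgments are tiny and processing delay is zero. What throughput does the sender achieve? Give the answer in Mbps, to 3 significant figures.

t_tx = L/R = 68088/74400000 = 0.000915161 s.
t_prop = 300/2.3e+08 = 1.30435e-06 s; RTT = 2.6087e-06 s.
Cycle = t_tx + RTT = 0.00091777 s.
Throughput = L / cycle = 68088 / 0.00091777 = 74.2 Mbps.

74.2 Mbps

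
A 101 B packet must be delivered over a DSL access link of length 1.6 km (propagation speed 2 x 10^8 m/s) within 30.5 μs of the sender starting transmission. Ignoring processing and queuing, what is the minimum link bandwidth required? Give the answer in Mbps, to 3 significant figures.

35.9 Mbps

L = 808 bits.
Propagation delay = 1600 / 200000000 = 8 μs.
Transmission budget = 30.5 − 8 = 22.5 μs.
R ≥ L / t_tx = 808 bits / 2.25e-05 s = 35.9 Mbps.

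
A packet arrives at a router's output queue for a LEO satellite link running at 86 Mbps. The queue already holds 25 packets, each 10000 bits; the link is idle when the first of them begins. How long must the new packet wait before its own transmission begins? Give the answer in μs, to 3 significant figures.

Each queued packet: L/R = 10000/86000000 = 116.279 μs.
25 queued → 2906.98 μs.
Queuing delay = 2910 μs.

2910 μs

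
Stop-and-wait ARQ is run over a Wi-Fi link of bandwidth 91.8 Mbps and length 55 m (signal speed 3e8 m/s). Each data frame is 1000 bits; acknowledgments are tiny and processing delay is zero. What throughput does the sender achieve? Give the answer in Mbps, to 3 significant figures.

88.8 Mbps

t_tx = L/R = 1000/91800000 = 1.08932e-05 s.
t_prop = 55/300000000 = 1.83333e-07 s; RTT = 3.66667e-07 s.
Cycle = t_tx + RTT = 1.12599e-05 s.
Throughput = L / cycle = 1000 / 1.12599e-05 = 88.8 Mbps.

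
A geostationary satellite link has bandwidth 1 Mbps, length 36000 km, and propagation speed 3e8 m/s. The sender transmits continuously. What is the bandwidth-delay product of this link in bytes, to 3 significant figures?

Propagation delay = 36000000 / 300000000 = 0.12 s.
BDP = R × t_prop = 1000000 × 0.12 = 120000 bits.
In bytes: 120000/8 = 15000 bytes.

15000 bytes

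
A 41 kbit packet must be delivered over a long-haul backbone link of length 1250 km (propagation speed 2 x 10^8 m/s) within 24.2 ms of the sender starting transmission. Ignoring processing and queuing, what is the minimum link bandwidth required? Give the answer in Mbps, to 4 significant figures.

2.284 Mbps

Propagation delay = 1250000 / 200000000 = 6.25 ms.
Transmission budget = 24.2 − 6.25 = 17.95 ms.
R ≥ L / t_tx = 41000 bits / 0.01795 s = 2.284 Mbps.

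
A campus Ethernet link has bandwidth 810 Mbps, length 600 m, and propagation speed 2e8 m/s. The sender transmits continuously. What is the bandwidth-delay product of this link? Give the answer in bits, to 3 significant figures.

2430 bits

Propagation delay = 600 / 200000000 = 3e-06 s.
BDP = R × t_prop = 810000000 × 3e-06 = 2430 bits.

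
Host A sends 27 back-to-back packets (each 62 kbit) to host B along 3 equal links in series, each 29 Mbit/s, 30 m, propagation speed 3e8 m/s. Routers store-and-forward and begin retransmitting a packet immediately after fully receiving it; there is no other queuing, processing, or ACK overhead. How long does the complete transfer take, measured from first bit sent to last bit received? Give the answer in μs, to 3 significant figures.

Per-hop transmission t_tx = L/R = 62000/29000000 = 2137.93 μs.
Per-hop propagation t_prop = 30/300000000 = 0.1 μs.
Pipeline fill: first packet needs 3·t_tx to clear all hops; remaining 26 packets each add one t_tx.
Total = (3+27-1)·t_tx + 3·t_prop = 29·2137.93 + 3·0.1 = 62000 μs.

62000 μs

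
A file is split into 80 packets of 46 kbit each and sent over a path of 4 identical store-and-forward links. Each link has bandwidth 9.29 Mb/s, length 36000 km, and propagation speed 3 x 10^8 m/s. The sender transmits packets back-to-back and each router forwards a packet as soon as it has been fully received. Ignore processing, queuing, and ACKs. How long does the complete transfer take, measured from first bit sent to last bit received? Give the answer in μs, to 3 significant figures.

Per-hop transmission t_tx = L/R = 46000/9290000 = 4951.56 μs.
Per-hop propagation t_prop = 36000000/300000000 = 120000 μs.
Pipeline fill: first packet needs 4·t_tx to clear all hops; remaining 79 packets each add one t_tx.
Total = (4+80-1)·t_tx + 4·t_prop = 83·4951.56 + 4·120000 = 891000 μs.

891000 μs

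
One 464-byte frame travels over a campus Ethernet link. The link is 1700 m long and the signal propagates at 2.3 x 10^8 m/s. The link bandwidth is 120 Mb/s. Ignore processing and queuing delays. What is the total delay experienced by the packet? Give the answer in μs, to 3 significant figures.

38.3 μs

L = 464 × 8 = 3712 bits.
Transmission delay = L/R = 3712 / 120000000 = 30.9333 μs.
Propagation delay = d/s = 1700 m / 2.3e+08 m/s = 7.3913 μs.
Total = 38.3 μs.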